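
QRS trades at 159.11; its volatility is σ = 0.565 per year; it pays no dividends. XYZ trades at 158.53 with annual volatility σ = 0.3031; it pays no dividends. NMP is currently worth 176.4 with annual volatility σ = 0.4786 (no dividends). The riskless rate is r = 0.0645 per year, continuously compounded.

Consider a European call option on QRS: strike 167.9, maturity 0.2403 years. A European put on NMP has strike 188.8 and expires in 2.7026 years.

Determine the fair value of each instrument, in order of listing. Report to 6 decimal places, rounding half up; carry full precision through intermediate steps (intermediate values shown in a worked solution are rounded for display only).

[QRS call K=167.9]
σ√T = 0.565·√0.2403 = 0.276965
d₁ = (ln(S/K) + (r+σ²/2)T) / (σ√T) = (ln(159.11/167.9) + (0.0645+0.565²/2)·0.2403) / 0.276965 = (-0.053773 + 0.053854) / 0.276965 = 0.000294
d₂ = d₁ − σ√T = 0.000294 − 0.276965 = -0.276671
e^{−rT} = 0.984620
N(d₁) = 0.500117,  N(d₂) = 0.391016
price = S·N(d₁) − K·e^{−rT}·N(d₂) = 79.573668 − 64.641925 = 14.931744
[NMP put K=188.8]
σ√T = 0.4786·√2.7026 = 0.786799
d₁ = (ln(S/K) + (r+σ²/2)T) / (σ√T) = (ln(176.4/188.8) + (0.0645+0.4786²/2)·2.7026) / 0.786799 = (-0.067934 + 0.483844) / 0.786799 = 0.528610
d₂ = d₁ − σ√T = 0.528610 − 0.786799 = -0.258189
e^{−rT} = 0.840030
N(−d₁) = 0.298538,  N(−d₂) = 0.601869
price = K·e^{−rT}·N(−d₂) − S·N(−d₁) = 95.455066 − 52.662105 = 42.792961

price(QRS call K=167.9) = 14.931744
price(NMP put K=188.8) = 42.792961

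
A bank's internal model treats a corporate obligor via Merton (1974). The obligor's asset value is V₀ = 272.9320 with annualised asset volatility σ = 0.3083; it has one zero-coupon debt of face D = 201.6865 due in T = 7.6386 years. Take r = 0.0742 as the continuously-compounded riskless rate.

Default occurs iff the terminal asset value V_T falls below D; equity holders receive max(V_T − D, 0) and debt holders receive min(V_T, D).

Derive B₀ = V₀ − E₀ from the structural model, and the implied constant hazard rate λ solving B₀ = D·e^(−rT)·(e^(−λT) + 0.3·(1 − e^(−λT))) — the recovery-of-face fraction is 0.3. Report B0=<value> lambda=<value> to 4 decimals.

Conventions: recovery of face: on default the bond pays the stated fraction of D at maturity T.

With assets at 272.9320 and a single debt payment of 201.6865 at 7.6386 years:
d₁ = [ln(V₀/D) + (r + σ²/2)T] / (σ√T)
   = [ln(272.9320/201.6865) + (0.0742 + 0.5·0.3083²)·7.6386] / (0.3083·√7.6386)
   = [0.302508 + 0.929804] / 0.852080 = 1.446240
d₂ = d₁ − σ√T = 1.446240 − 0.852080 = 0.594160
N(d₁) = 0.925945,  N(d₂) = 0.723798,  e^(−rT) = 0.567347
E₀ = V₀·N(d₁) − D·e^(−rT)·N(d₂)
   = 272.9320·0.925945 − 201.6865·0.567347·0.723798 = 169.898620
B₀ = V₀ − E₀ = 272.9320 − 169.898620 = 103.033380
e^(−λT) = (B₀·e^(rT)/D − 0.3)/(1 − 0.3) = (103.0334·1.762590/201.6865 − 0.3)/0.7 = 0.85776443
λ = −ln(0.85776443)/7.6386 = 0.020086

B0=103.0334 lambda=0.0201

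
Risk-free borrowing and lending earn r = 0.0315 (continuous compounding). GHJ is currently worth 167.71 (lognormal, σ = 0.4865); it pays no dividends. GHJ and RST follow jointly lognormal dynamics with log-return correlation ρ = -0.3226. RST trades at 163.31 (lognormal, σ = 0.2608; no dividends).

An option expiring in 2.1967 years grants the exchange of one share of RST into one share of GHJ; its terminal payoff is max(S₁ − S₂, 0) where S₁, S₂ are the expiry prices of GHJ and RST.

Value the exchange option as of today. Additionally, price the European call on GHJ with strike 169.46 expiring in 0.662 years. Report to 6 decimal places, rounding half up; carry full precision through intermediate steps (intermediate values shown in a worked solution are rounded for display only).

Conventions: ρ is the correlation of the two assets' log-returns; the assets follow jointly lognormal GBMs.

exchange price = 60.982370
price(GHJ call K=169.46) = 27.057511

σ_eff = √(σ₁² + σ₂² − 2ρσ₁σ₂) = √(0.4865² + 0.2608² − 2·-0.3226·0.4865·0.2608) = 0.621741
d₁ = (ln(S₁/S₂) + (q₂ − q₁ + σ_eff²/2)T) / (σ_eff√T) = (ln(167.71/163.31) + (0.0 − 0.0 + 0.193281)·2.1967) / 0.921498 = 0.489600
d₂ = d₁ − σ_eff√T = 0.489600 − 0.921498 = -0.431898
N(d₁) = 0.687792,  N(d₂) = 0.332908
V = S₁·e^{−q₁T}·N(d₁) − S₂·e^{−q₂T}·N(d₂) = 115.349521 − 54.367151 = 60.982370
[vanilla: GHJ call K=169.46]
σ√T = 0.4865·√0.662 = 0.395833
d₁ = (ln(S/K) + (r+σ²/2)T) / (σ√T) = (ln(167.71/169.46) + (0.0315+0.4865²/2)·0.662) / 0.395833 = (-0.010381 + 0.099195) / 0.395833 = 0.224373
d₂ = d₁ − σ√T = 0.224373 − 0.395833 = -0.171460
e^{−rT} = 0.979363
N(d₁) = 0.588766,  N(d₂) = 0.431931
price = S·N(d₁) − K·e^{−rT}·N(d₂) = 98.742024 − 71.684513 = 27.057511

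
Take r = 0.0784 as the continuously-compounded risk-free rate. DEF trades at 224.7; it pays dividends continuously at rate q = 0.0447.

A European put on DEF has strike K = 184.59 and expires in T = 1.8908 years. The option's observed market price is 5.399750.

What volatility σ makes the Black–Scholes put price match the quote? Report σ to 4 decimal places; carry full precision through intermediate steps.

sigma = 0.2129

At σ = 0.2129 the Black–Scholes value reproduces the quote:
σ√T = 0.2129·√1.8908 = 0.292751
d₁ = (ln(S/K) + (r−q+σ²/2)T) / (σ√T) = (ln(224.7/184.59) + (0.0784−0.0447+0.2129²/2)·1.8908) / 0.292751 = (0.196629 + 0.106572) / 0.292751 = 1.035694
d₂ = d₁ − σ√T = 1.035694 − 0.292751 = 0.742943
e^{−rT} = 0.862225
e^{−qT} = 0.918954
N(−d₁) = 0.150172,  N(−d₂) = 0.228758
V = K·e^{−rT}·N(−d₂) − S·e^{−qT}·N(−d₁) = 36.408708 − 31.008958 = 5.399750 (the observed quote) — the price is monotone increasing in volatility, hence this σ is the only solution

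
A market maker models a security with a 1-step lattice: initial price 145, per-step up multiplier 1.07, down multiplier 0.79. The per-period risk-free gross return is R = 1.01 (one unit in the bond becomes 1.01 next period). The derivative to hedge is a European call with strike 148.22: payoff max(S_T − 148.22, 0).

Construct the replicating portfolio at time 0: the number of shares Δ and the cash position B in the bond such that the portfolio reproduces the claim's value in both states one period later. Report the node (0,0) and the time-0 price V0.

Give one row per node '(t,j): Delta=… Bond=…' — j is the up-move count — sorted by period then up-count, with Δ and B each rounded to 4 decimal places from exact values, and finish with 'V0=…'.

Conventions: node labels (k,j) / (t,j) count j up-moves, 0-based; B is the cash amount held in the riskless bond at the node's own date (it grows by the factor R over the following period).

Risk-neutral probability p* = (R−d)/(u−d) = (1.01−0.79)/(1.07−0.79) = 0.7857.
At maturity the claim pays: V(1,0)=0.0000, V(1,1)=6.9300
Node (0,0) S=145.0000: V=(p*·6.9300+(1−p*)·0.0000)/1.01=5.3911; Δ=(6.9300−0.0000)/(155.1500−114.5500)=0.1707; B=V−Δ·S=-19.3589
As a check, the time-0 holding Δ(0,0)·S0 + B(0,0) comes to 5.3911 — exactly V0.

(0,0): Delta=0.1707 Bond=-19.3589
V0=5.3911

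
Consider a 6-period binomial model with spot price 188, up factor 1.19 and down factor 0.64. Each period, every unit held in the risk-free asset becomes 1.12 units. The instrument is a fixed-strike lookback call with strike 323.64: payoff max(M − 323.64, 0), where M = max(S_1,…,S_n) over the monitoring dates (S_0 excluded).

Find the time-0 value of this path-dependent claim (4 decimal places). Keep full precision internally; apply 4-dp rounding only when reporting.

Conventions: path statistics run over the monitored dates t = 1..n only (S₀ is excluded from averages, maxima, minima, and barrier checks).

Under the martingale measure an up-move has probability p* = 0.8727; value the claim as the probability-weighted average of per-path payoffs, discounted 6 periods at R = 1.12.
Enumerate all 2^6 = 64 price paths (U = up ×1.19, D = down ×0.64); each path with k up-moves has probability p*^k·(1−p*)^(6−k).
DDDDDD: M=120.3200, payoff=0.0000, prob=0.000004
UDDDDD: M=223.7200, payoff=0.0000, prob=0.000029
DUDDDD: M=143.1808, payoff=0.0000, prob=0.000029
UUDDDD: M=266.2268, payoff=0.0000, prob=0.000200
DDUDDD: M=120.3200, payoff=0.0000, prob=0.000029
UDUDDD: M=223.7200, payoff=0.0000, prob=0.000200
DUUDDD: M=170.3852, payoff=0.0000, prob=0.000200
UUUDDD: M=316.8099, payoff=0.0000, prob=0.001370
DDDUDD: M=120.3200, payoff=0.0000, prob=0.000029
UDDUDD: M=223.7200, payoff=0.0000, prob=0.000200
DUDUDD: M=143.1808, payoff=0.0000, prob=0.000200
UUDUDD: M=266.2268, payoff=0.0000, prob=0.001370
DDUUDD: M=120.3200, payoff=0.0000, prob=0.000200
UDUUDD: M=223.7200, payoff=0.0000, prob=0.001370
DUUUDD: M=202.7583, payoff=0.0000, prob=0.001370
UUUUDD: M=377.0038, payoff=53.3638, prob=0.009397
DDDDUD: M=120.3200, payoff=0.0000, prob=0.000029
UDDDUD: M=223.7200, payoff=0.0000, prob=0.000200
DUDDUD: M=143.1808, payoff=0.0000, prob=0.000200
UUDDUD: M=266.2268, payoff=0.0000, prob=0.001370
DDUDUD: M=120.3200, payoff=0.0000, prob=0.000200
UDUDUD: M=223.7200, payoff=0.0000, prob=0.001370
DUUDUD: M=170.3852, payoff=0.0000, prob=0.001370
UUUDUD: M=316.8099, payoff=0.0000, prob=0.009397
DDDUUD: M=120.3200, payoff=0.0000, prob=0.000200
UDDUUD: M=223.7200, payoff=0.0000, prob=0.001370
DUDUUD: M=143.1808, payoff=0.0000, prob=0.001370
UUDUUD: M=266.2268, payoff=0.0000, prob=0.009397
DDUUUD: M=129.7653, payoff=0.0000, prob=0.001370
UDUUUD: M=241.2824, payoff=0.0000, prob=0.009397
DUUUUD: M=241.2824, payoff=0.0000, prob=0.009397
UUUUUD: M=448.6345, payoff=124.9945, prob=0.064436
DDDDDU: M=120.3200, payoff=0.0000, prob=0.000029
UDDDDU: M=223.7200, payoff=0.0000, prob=0.000200
DUDDDU: M=143.1808, payoff=0.0000, prob=0.000200
UUDDDU: M=266.2268, payoff=0.0000, prob=0.001370
DDUDDU: M=120.3200, payoff=0.0000, prob=0.000200
UDUDDU: M=223.7200, payoff=0.0000, prob=0.001370
DUUDDU: M=170.3852, payoff=0.0000, prob=0.001370
UUUDDU: M=316.8099, payoff=0.0000, prob=0.009397
DDDUDU: M=120.3200, payoff=0.0000, prob=0.000200
UDDUDU: M=223.7200, payoff=0.0000, prob=0.001370
DUDUDU: M=143.1808, payoff=0.0000, prob=0.001370
UUDUDU: M=266.2268, payoff=0.0000, prob=0.009397
DDUUDU: M=120.3200, payoff=0.0000, prob=0.001370
UDUUDU: M=223.7200, payoff=0.0000, prob=0.009397
DUUUDU: M=202.7583, payoff=0.0000, prob=0.009397
UUUUDU: M=377.0038, payoff=53.3638, prob=0.064436
DDDDUU: M=120.3200, payoff=0.0000, prob=0.000200
UDDDUU: M=223.7200, payoff=0.0000, prob=0.001370
DUDDUU: M=143.1808, payoff=0.0000, prob=0.001370
UUDDUU: M=266.2268, payoff=0.0000, prob=0.009397
DDUDUU: M=120.3200, payoff=0.0000, prob=0.001370
UDUDUU: M=223.7200, payoff=0.0000, prob=0.009397
DUUDUU: M=170.3852, payoff=0.0000, prob=0.009397
UUUDUU: M=316.8099, payoff=0.0000, prob=0.064436
DDDUUU: M=120.3200, payoff=0.0000, prob=0.001370
UDDUUU: M=223.7200, payoff=0.0000, prob=0.009397
DUDUUU: M=154.4207, payoff=0.0000, prob=0.009397
UUDUUU: M=287.1261, payoff=0.0000, prob=0.064436
DDUUUU: M=154.4207, payoff=0.0000, prob=0.009397
UDUUUU: M=287.1261, payoff=0.0000, prob=0.064436
DUUUUU: M=287.1261, payoff=0.0000, prob=0.064436
UUUUUU: M=533.8750, payoff=210.2350, prob=0.441846
Price = Σ prob·payoff / R^6 = 104.885723 / 1.973823 = 53.1384

price = 53.1384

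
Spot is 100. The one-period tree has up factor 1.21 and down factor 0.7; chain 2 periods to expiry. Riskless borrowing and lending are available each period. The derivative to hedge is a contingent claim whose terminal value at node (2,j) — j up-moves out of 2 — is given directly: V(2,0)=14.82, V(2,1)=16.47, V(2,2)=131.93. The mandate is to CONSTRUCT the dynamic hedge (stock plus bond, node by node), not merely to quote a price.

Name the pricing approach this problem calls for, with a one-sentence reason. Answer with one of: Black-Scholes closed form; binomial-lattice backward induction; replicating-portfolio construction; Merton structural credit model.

framework: replicating-portfolio construction

Key observation: a price alone would not answer the question — the per-node share/bond construction on the spot-100, 1.21/0.7 tree is required, and only the replicating-portfolio method yields it.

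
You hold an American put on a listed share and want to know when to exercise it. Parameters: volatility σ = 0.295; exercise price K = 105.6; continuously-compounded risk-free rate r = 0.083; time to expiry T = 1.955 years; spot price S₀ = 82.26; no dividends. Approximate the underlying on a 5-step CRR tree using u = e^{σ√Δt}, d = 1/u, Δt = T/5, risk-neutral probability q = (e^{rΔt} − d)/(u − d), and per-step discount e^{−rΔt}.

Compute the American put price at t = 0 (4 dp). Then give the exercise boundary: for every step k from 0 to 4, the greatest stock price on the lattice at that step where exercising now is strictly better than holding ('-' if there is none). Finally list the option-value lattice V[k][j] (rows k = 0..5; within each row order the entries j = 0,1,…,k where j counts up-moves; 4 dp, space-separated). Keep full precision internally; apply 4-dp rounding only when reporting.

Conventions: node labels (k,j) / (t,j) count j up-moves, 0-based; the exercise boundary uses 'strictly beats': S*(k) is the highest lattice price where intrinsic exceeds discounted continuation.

Δt=0.39100  u=1.20257  d=0.83155  q=0.54292  discount=0.96807
step 5 (expiry): payoffs max(K−S,0) = 72.8937 58.3007 37.1967 6.6763 0.0000 0.0000
step 4: (k=4,j=0): S=39.3317, K−S=66.2683, hold=62.8963 ⇒ V=66.2683 exercise | (k=4,j=1): S=56.8808, K−S=48.7192, hold=45.3472 ⇒ V=48.7192 exercise | (k=4,j=2): S=82.2600, K−S=23.3400, hold=19.9680 ⇒ V=23.3400 exercise | (k=4,j=3): S=118.9629, K−S=0.0000, hold=2.9542 ⇒ V=2.9542 continue | (k=4,j=4): S=172.0420, K−S=0.0000, hold=0.0000 ⇒ V=0.0000 continue  boundary S*=82.2600
step 3: (k=3,j=0): S=47.2993, K−S=58.3007, hold=54.9287 ⇒ V=58.3007 exercise | (k=3,j=1): S=68.4033, K−S=37.1967, hold=33.8246 ⇒ V=37.1967 exercise | (k=3,j=2): S=98.9237, K−S=6.6763, hold=11.8803 ⇒ V=11.8803 continue | (k=3,j=3): S=143.0616, K−S=0.0000, hold=1.3072 ⇒ V=1.3072 continue  boundary S*=68.4033
step 2: (k=2,j=0): S=56.8808, K−S=48.7192, hold=45.3472 ⇒ V=48.7192 exercise | (k=2,j=1): S=82.2600, K−S=23.3400, hold=22.7031 ⇒ V=23.3400 exercise | (k=2,j=2): S=118.9629, K−S=0.0000, hold=5.9439 ⇒ V=5.9439 continue  boundary S*=82.2600
step 1: (k=1,j=0): S=68.4033, K−S=37.1967, hold=33.8246 ⇒ V=37.1967 exercise | (k=1,j=1): S=98.9237, K−S=6.6763, hold=13.4516 ⇒ V=13.4516 continue  boundary S*=68.4033
step 0: (k=0,j=0): S=82.2600, K−S=23.3400, hold=23.5289 ⇒ V=23.5289 continue  boundary S*=-

price = 23.5289
boundary = - 68.4033 82.2600 68.4033 82.2600
tree:
23.5289
37.1967 13.4516
48.7192 23.3400 5.9439
58.3007 37.1967 11.8803 1.3072
66.2683 48.7192 23.3400 2.9542 0.0000
72.8937 58.3007 37.1967 6.6763 0.0000 0.0000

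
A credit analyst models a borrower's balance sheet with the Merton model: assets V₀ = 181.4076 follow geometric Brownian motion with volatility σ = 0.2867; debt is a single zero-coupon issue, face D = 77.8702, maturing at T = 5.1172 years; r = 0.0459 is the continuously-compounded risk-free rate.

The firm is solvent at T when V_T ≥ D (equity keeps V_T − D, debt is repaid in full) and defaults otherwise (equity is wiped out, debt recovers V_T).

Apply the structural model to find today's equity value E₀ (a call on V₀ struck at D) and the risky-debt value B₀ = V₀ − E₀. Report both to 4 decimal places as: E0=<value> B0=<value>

E0=121.1466 B0=60.2610

Work the structural quantities from V₀ = 181.4076 against face 77.8702:
d₁ = [ln(V₀/D) + (r + σ²/2)T] / (σ√T)
   = [ln(181.4076/77.8702) + (0.0459 + 0.5·0.2867²)·5.1172] / (0.2867·√5.1172)
   = [0.845703 + 0.445188] / 0.648551 = 1.990425
d₂ = d₁ − σ√T = 1.990425 − 0.648551 = 1.341875
N(d₁) = 0.976728,  N(d₂) = 0.910182,  e^(−rT) = 0.790666
E₀ = V₀·N(d₁) − D·e^(−rT)·N(d₂)
   = 181.4076·0.976728 − 77.8702·0.790666·0.910182 = 121.146596
B₀ = V₀ − E₀ = 181.4076 − 121.146596 = 60.261004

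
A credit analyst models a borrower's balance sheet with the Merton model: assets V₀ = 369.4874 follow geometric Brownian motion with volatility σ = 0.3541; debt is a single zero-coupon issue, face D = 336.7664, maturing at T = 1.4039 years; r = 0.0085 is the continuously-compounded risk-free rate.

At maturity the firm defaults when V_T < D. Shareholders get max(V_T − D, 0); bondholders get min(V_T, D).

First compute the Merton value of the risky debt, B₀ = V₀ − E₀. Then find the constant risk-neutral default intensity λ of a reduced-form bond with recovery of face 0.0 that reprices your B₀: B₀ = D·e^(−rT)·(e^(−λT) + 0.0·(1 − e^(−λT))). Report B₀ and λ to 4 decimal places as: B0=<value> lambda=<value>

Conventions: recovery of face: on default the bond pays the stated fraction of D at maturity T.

Work the structural quantities from V₀ = 369.4874 against face 336.7664:
d₁ = [ln(V₀/D) + (r + σ²/2)T] / (σ√T)
   = [ln(369.4874/336.7664) + (0.0085 + 0.5·0.3541²)·1.4039] / (0.3541·√1.4039)
   = [0.092727 + 0.099948] / 0.419560 = 0.459232
d₂ = d₁ − σ√T = 0.459232 − 0.419560 = 0.039673
N(d₁) = 0.676966,  N(d₂) = 0.515823,  e^(−rT) = 0.988138
E₀ = V₀·N(d₁) − D·e^(−rT)·N(d₂)
   = 369.4874·0.676966 − 336.7664·0.988138·0.515823 = 78.479338
B₀ = V₀ − E₀ = 369.4874 − 78.479338 = 291.008062
e^(−λT) = (B₀·e^(rT)/D − 0)/(1 − 0) = (291.0081·1.012005/336.7664 − 0)/1 = 0.87449801
λ = −ln(0.87449801)/1.4039 = 0.095523

B0=291.0081 lambda=0.0955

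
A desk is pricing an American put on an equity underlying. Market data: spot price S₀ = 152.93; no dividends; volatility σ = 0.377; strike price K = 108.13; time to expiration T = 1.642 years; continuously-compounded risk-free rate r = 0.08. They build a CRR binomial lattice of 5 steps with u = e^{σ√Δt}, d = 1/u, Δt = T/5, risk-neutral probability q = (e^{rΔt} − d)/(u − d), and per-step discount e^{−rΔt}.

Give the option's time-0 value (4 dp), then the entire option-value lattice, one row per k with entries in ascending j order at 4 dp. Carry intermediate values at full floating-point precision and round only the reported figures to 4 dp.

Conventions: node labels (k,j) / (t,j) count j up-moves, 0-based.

price = 5.3235
tree:
5.3235
9.5559 1.4927
16.7094 3.1105 0.0000
28.1444 6.4816 0.0000 0.0000
43.6856 13.5064 0.0000 0.0000 0.0000
56.2072 28.1444 0.0000 0.0000 0.0000 0.0000

params: Δt=0.32840 u=1.24116 d=0.80570 q=0.50733 e^(-rΔt)=0.97407
t_5 payoffs: 56.2072 28.1444 0.0000 0.0000 0.0000 0.0000
k=4: node(4,0) S=64.4444 payoff=43.6856 vs cont=40.8818 → 43.6856 [stop]  node(4,1) S=99.2748 payoff=8.8552 vs cont=13.5064 → 13.5064 [wait]  node(4,2) S=152.9300 payoff=0.0000 vs cont=0.0000 → 0.0000 [wait]  node(4,3) S=235.5843 payoff=0.0000 vs cont=0.0000 → 0.0000 [wait]  node(4,4) S=362.9110 payoff=0.0000 vs cont=0.0000 → 0.0000 [wait]
k=3: node(3,0) S=79.9856 payoff=28.1444 vs cont=27.6390 → 28.1444 [stop]  node(3,1) S=123.2156 payoff=0.0000 vs cont=6.4816 → 6.4816 [wait]  node(3,2) S=189.8102 payoff=0.0000 vs cont=0.0000 → 0.0000 [wait]  node(3,3) S=292.3973 payoff=0.0000 vs cont=0.0000 → 0.0000 [wait]
k=2: node(2,0) S=99.2748 payoff=8.8552 vs cont=16.7094 → 16.7094 [wait]  node(2,1) S=152.9300 payoff=0.0000 vs cont=3.1105 → 3.1105 [wait]  node(2,2) S=235.5843 payoff=0.0000 vs cont=0.0000 → 0.0000 [wait]
k=1: node(1,0) S=123.2156 payoff=0.0000 vs cont=9.5559 → 9.5559 [wait]  node(1,1) S=189.8102 payoff=0.0000 vs cont=1.4927 → 1.4927 [wait]
k=0: node(0,0) S=152.9300 payoff=0.0000 vs cont=5.3235 → 5.3235 [wait]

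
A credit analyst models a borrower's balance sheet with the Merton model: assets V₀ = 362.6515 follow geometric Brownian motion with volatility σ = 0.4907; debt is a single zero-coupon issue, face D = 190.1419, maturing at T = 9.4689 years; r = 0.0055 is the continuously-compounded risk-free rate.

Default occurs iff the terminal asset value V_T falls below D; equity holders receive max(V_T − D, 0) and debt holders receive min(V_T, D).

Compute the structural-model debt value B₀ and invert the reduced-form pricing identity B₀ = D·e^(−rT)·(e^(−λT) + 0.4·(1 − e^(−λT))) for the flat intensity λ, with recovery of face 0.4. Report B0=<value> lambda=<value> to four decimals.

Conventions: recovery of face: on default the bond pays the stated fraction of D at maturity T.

B0=109.9945 lambda=0.1112

Equity is a call on the firm's assets struck at D = 190.1419:
d₁ = [ln(V₀/D) + (r + σ²/2)T] / (σ√T)
   = [ln(362.6515/190.1419) + (0.0055 + 0.5·0.4907²)·9.4689] / (0.4907·√9.4689)
   = [0.645672 + 1.192071] / 1.509961 = 1.217079
d₂ = d₁ − σ√T = 1.217079 − 1.509961 = -0.292882
N(d₁) = 0.888213,  N(d₂) = 0.384806,  e^(−rT) = 0.949254
E₀ = V₀·N(d₁) − D·e^(−rT)·N(d₂)
   = 362.6515·0.888213 − 190.1419·0.949254·0.384806 = 252.656971
B₀ = V₀ − E₀ = 362.6515 − 252.656971 = 109.994529
e^(−λT) = (B₀·e^(rT)/D − 0.4)/(1 − 0.4) = (109.9945·1.053459/190.1419 − 0.4)/0.6 = 0.34901939
λ = −ln(0.34901939)/9.4689 = 0.111167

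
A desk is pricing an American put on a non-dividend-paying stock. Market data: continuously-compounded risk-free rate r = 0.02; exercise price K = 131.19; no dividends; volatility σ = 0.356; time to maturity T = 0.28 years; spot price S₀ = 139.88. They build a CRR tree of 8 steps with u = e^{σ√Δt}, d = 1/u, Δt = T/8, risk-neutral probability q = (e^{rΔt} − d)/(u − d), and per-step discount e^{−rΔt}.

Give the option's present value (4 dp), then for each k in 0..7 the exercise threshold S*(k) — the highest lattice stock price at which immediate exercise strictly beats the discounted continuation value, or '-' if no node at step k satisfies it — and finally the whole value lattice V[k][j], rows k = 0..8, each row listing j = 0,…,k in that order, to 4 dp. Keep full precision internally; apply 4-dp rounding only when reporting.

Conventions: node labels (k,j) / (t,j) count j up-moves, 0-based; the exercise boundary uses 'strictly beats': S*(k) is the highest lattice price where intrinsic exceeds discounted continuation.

price = 6.4398
boundary = - - - - - 100.2611 107.1660 114.5464
tree:
6.4398
9.4058 3.3447
13.3616 5.2790 1.3250
18.3773 8.1312 2.3013 0.3051
24.3487 12.1538 3.9327 0.5971 0.0000
30.9289 17.4966 6.5793 1.1684 0.0000 0.0000
37.3890 24.0240 10.6899 2.2864 0.0000 0.0000 0.0000
43.4328 30.9289 16.6436 4.4740 0.0000 0.0000 0.0000 0.0000
49.0871 37.3890 24.0240 8.7548 0.0000 0.0000 0.0000 0.0000 0.0000

params: Δt=0.03500 u=1.06887 d=0.93557 q=0.48861 e^(-rΔt)=0.99930
t_8 payoffs: 49.0871 37.3890 24.0240 8.7548 0.0000 0.0000 0.0000 0.0000 0.0000
t_7: node(7,0) S=87.7572 payoff=43.4328 vs cont=43.3410 → 43.4328 [stop]  node(7,1) S=100.2611 payoff=30.9289 vs cont=30.8371 → 30.9289 [stop]  node(7,2) S=114.5464 payoff=16.6436 vs cont=16.5518 → 16.6436 [stop]  node(7,3) S=130.8672 payoff=0.3228 vs cont=4.4740 → 4.4740 [wait]  node(7,4) S=149.5135 payoff=0.0000 vs cont=0.0000 → 0.0000 [wait]  node(7,5) S=170.8164 payoff=0.0000 vs cont=0.0000 → 0.0000 [wait]  node(7,6) S=195.1547 payoff=0.0000 vs cont=0.0000 → 0.0000 [wait]  node(7,7) S=222.9607 payoff=0.0000 vs cont=0.0000 → 0.0000 [wait]  ⇒ S*(7)=114.5464
t_6: node(6,0) S=93.8010 payoff=37.3890 vs cont=37.2972 → 37.3890 [stop]  node(6,1) S=107.1660 payoff=24.0240 vs cont=23.9322 → 24.0240 [stop]  node(6,2) S=122.4352 payoff=8.7548 vs cont=10.6899 → 10.6899 [wait]  node(6,3) S=139.8800 payoff=0.0000 vs cont=2.2864 → 2.2864 [wait]  node(6,4) S=159.8104 payoff=0.0000 vs cont=0.0000 → 0.0000 [wait]  node(6,5) S=182.5805 payoff=0.0000 vs cont=0.0000 → 0.0000 [wait]  node(6,6) S=208.5949 payoff=0.0000 vs cont=0.0000 → 0.0000 [wait]  ⇒ S*(6)=107.1660
t_5: node(5,0) S=100.2611 payoff=30.9289 vs cont=30.8371 → 30.9289 [stop]  node(5,1) S=114.5464 payoff=16.6436 vs cont=17.4966 → 17.4966 [wait]  node(5,2) S=130.8672 payoff=0.3228 vs cont=6.5793 → 6.5793 [wait]  node(5,3) S=149.5135 payoff=0.0000 vs cont=1.1684 → 1.1684 [wait]  node(5,4) S=170.8164 payoff=0.0000 vs cont=0.0000 → 0.0000 [wait]  node(5,5) S=195.1547 payoff=0.0000 vs cont=0.0000 → 0.0000 [wait]  ⇒ S*(5)=100.2611
t_4: node(4,0) S=107.1660 payoff=24.0240 vs cont=24.3487 → 24.3487 [wait]  node(4,1) S=122.4352 payoff=8.7548 vs cont=12.1538 → 12.1538 [wait]  node(4,2) S=139.8800 payoff=0.0000 vs cont=3.9327 → 3.9327 [wait]  node(4,3) S=159.8104 payoff=0.0000 vs cont=0.5971 → 0.5971 [wait]  node(4,4) S=182.5805 payoff=0.0000 vs cont=0.0000 → 0.0000 [wait]  ⇒ S*(4)=-
t_3: node(3,0) S=114.5464 payoff=16.6436 vs cont=18.3773 → 18.3773 [wait]  node(3,1) S=130.8672 payoff=0.3228 vs cont=8.1312 → 8.1312 [wait]  node(3,2) S=149.5135 payoff=0.0000 vs cont=2.3013 → 2.3013 [wait]  node(3,3) S=170.8164 payoff=0.0000 vs cont=0.3051 → 0.3051 [wait]  ⇒ S*(3)=-
t_2: node(2,0) S=122.4352 payoff=8.7548 vs cont=13.3616 → 13.3616 [wait]  node(2,1) S=139.8800 payoff=0.0000 vs cont=5.2790 → 5.2790 [wait]  node(2,2) S=159.8104 payoff=0.0000 vs cont=1.3250 → 1.3250 [wait]  ⇒ S*(2)=-
t_1: node(1,0) S=130.8672 payoff=0.3228 vs cont=9.4058 → 9.4058 [wait]  node(1,1) S=149.5135 payoff=0.0000 vs cont=3.3447 → 3.3447 [wait]  ⇒ S*(1)=-
t_0: node(0,0) S=139.8800 payoff=0.0000 vs cont=6.4398 → 6.4398 [wait]  ⇒ S*(0)=-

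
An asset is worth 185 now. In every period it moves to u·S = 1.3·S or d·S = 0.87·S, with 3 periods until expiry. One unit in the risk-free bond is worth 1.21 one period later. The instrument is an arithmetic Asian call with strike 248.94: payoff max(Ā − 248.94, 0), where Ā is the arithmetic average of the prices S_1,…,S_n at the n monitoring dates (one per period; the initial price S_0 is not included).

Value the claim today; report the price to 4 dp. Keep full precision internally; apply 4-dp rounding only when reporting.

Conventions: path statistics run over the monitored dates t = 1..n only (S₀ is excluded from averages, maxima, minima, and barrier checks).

price = 21.7201

No-arbitrage gives p* = (R−d)/(u−d) = 0.7907: enumerate every path, weight its payoff by its p*-probability, and discount by R^3.
Enumerate all 2^3 = 8 price paths (U = up ×1.3, D = down ×0.87); each path with k up-moves has probability p*^k·(1−p*)^(3−k).
DDD: Ā=140.9332, payoff=0.0000, prob=0.009169
UDD: Ā=210.5898, payoff=0.0000, prob=0.034638
DUD: Ā=184.0731, payoff=0.0000, prob=0.034638
UUD: Ā=275.0518, payoff=26.1118, prob=0.130856
DDU: Ā=161.0036, payoff=0.0000, prob=0.034638
UDU: Ā=240.5802, payoff=0.0000, prob=0.130856
DUU: Ā=214.0635, payoff=0.0000, prob=0.130856
UUU: Ā=319.8650, payoff=70.9250, prob=0.494346
Price = Σ prob·payoff / R^3 = 38.478420 / 1.771561 = 21.7201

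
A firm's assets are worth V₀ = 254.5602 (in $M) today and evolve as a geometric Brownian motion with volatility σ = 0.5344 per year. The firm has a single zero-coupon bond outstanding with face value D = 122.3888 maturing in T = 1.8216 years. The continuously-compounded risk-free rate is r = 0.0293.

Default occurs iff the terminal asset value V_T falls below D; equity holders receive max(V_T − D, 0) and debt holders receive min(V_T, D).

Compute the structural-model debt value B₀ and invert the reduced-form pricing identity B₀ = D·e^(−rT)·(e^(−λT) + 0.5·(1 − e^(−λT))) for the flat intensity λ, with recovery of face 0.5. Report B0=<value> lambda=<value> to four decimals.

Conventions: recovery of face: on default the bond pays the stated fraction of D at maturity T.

B0=107.7016 lambda=0.0850

Equity is a call on the firm's assets struck at D = 122.3888:
d₁ = [ln(V₀/D) + (r + σ²/2)T] / (σ√T)
   = [ln(254.5602/122.3888) + (0.0293 + 0.5·0.5344²)·1.8216] / (0.5344·√1.8216)
   = [0.732334 + 0.313482] / 0.721262 = 1.449982
d₂ = d₁ − σ√T = 1.449982 − 0.721262 = 0.728720
N(d₁) = 0.926468,  N(d₂) = 0.766914,  e^(−rT) = 0.948026
E₀ = V₀·N(d₁) − D·e^(−rT)·N(d₂)
   = 254.5602·0.926468 − 122.3888·0.948026·0.766914 = 146.858629
B₀ = V₀ − E₀ = 254.5602 − 146.858629 = 107.701571
e^(−λT) = (B₀·e^(rT)/D − 0.5)/(1 − 0.5) = (107.7016·1.054823/122.3888 − 0.5)/0.5 = 0.85647892
λ = −ln(0.85647892)/1.8216 = 0.085049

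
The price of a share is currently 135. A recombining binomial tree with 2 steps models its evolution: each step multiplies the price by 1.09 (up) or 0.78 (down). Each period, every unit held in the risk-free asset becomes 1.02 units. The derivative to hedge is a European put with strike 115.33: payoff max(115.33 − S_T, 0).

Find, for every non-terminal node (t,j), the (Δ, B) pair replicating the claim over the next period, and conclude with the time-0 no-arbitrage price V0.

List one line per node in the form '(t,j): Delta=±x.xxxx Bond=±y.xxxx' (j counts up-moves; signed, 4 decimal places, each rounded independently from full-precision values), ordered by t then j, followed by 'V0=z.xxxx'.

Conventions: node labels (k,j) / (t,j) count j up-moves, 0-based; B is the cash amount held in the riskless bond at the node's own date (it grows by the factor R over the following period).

Under the risk-neutral measure, an up-move has probability p* = (R−d)/(u−d) = 0.7742 and values discount at R = 1.02.
At maturity the claim pays: V(2,0)=33.1960, V(2,1)=0.5530, V(2,2)=0.0000
(1,0): S=105.3000. Δ = (V_up−V_dn)/(S_up−S_dn) = (0.5530−33.1960)/(114.7770−82.1340) = -1.0000. V = [p*·0.5530 + (1−p*)·33.1960]/1.02 = 7.7686. B = V − Δ·S = 113.0686.
(1,1): S=147.1500. Δ = (V_up−V_dn)/(S_up−S_dn) = (0.0000−0.5530)/(160.3935−114.7770) = -0.0121. V = [p*·0.0000 + (1−p*)·0.5530]/1.02 = 0.1224. B = V − Δ·S = 1.9063.
(0,0): S=135.0000. Δ = (V_up−V_dn)/(S_up−S_dn) = (0.1224−7.7686)/(147.1500−105.3000) = -0.1827. V = [p*·0.1224 + (1−p*)·7.7686]/1.02 = 1.8127. B = V − Δ·S = 26.4779.
Check: Δ(0,0)·S0 + B(0,0) = 1.8127 = V0.

(0,0): Delta=-0.1827 Bond=26.4779
(1,0): Delta=-1.0000 Bond=113.0686
(1,1): Delta=-0.0121 Bond=1.9063
V0=1.8127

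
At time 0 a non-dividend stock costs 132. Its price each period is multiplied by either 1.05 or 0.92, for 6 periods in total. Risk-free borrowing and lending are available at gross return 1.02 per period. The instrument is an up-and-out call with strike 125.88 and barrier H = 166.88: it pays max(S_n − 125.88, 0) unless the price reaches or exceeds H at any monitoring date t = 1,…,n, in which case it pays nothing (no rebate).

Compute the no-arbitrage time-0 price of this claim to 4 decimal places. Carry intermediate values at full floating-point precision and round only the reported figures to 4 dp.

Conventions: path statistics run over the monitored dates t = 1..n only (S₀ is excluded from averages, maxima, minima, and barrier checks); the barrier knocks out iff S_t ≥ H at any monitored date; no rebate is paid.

price = 10.4976

No-arbitrage gives p* = (R−d)/(u−d) = 0.7692: enumerate every path, weight its payoff by its p*-probability, and discount by R^6.
Enumerate all 2^6 = 64 price paths (U = up ×1.05, D = down ×0.92); each path with k up-moves has probability p*^k·(1−p*)^(6−k).
DDDDDD: M=121.4400, payoff=0.0000, prob=0.000151
UDDDDD: M=138.6000, payoff=0.0000, prob=0.000503
DUDDDD: M=127.5120, payoff=0.0000, prob=0.000503
UUDDDD: M=145.5300, payoff=0.0000, prob=0.001678
DDUDDD: M=121.4400, payoff=0.0000, prob=0.000503
UDUDDD: M=138.6000, payoff=0.0000, prob=0.001678
DUUDDD: M=133.8876, payoff=0.0000, prob=0.001678
UUUDDD: M=152.8065, payoff=0.0000, prob=0.005594
DDDUDD: M=121.4400, payoff=0.0000, prob=0.000503
UDDUDD: M=138.6000, payoff=0.0000, prob=0.001678
DUDUDD: M=127.5120, payoff=0.0000, prob=0.001678
UUDUDD: M=145.5300, payoff=0.0000, prob=0.005594
DDUUDD: M=123.1766, payoff=0.0000, prob=0.001678
UDUUDD: M=140.5820, payoff=0.0000, prob=0.005594
DUUUDD: M=140.5820, payoff=0.0000, prob=0.005594
UUUUDD: M=160.4468, payoff=9.9222, prob=0.018646
DDDDUD: M=121.4400, payoff=0.0000, prob=0.000503
UDDDUD: M=138.6000, payoff=0.0000, prob=0.001678
DUDDUD: M=127.5120, payoff=0.0000, prob=0.001678
UUDDUD: M=145.5300, payoff=0.0000, prob=0.005594
DDUDUD: M=121.4400, payoff=0.0000, prob=0.001678
UDUDUD: M=138.6000, payoff=0.0000, prob=0.005594
DUUDUD: M=133.8876, payoff=0.0000, prob=0.005594
UUUDUD: M=152.8065, payoff=9.9222, prob=0.018646
DDDUUD: M=121.4400, payoff=0.0000, prob=0.001678
UDDUUD: M=138.6000, payoff=0.0000, prob=0.005594
DUDUUD: M=129.3354, payoff=0.0000, prob=0.005594
UUDUUD: M=147.6111, payoff=9.9222, prob=0.018646
DDUUUD: M=129.3354, payoff=0.0000, prob=0.005594
UDUUUD: M=147.6111, payoff=9.9222, prob=0.018646
DUUUUD: M=147.6111, payoff=9.9222, prob=0.018646
UUUUUD: M=168.4692, payoff=0.0000, prob=0.062153
DDDDDU: M=121.4400, payoff=0.0000, prob=0.000503
UDDDDU: M=138.6000, payoff=0.0000, prob=0.001678
DUDDDU: M=127.5120, payoff=0.0000, prob=0.001678
UUDDDU: M=145.5300, payoff=0.0000, prob=0.005594
DDUDDU: M=121.4400, payoff=0.0000, prob=0.001678
UDUDDU: M=138.6000, payoff=0.0000, prob=0.005594
DUUDDU: M=133.8876, payoff=0.0000, prob=0.005594
UUUDDU: M=152.8065, payoff=9.9222, prob=0.018646
DDDUDU: M=121.4400, payoff=0.0000, prob=0.001678
UDDUDU: M=138.6000, payoff=0.0000, prob=0.005594
DUDUDU: M=127.5120, payoff=0.0000, prob=0.005594
UUDUDU: M=145.5300, payoff=9.9222, prob=0.018646
DDUUDU: M=123.1766, payoff=0.0000, prob=0.005594
UDUUDU: M=140.5820, payoff=9.9222, prob=0.018646
DUUUDU: M=140.5820, payoff=9.9222, prob=0.018646
UUUUDU: M=160.4468, payoff=29.1116, prob=0.062153
DDDDUU: M=121.4400, payoff=0.0000, prob=0.001678
UDDDUU: M=138.6000, payoff=0.0000, prob=0.005594
DUDDUU: M=127.5120, payoff=0.0000, prob=0.005594
UUDDUU: M=145.5300, payoff=9.9222, prob=0.018646
DDUDUU: M=121.4400, payoff=0.0000, prob=0.005594
UDUDUU: M=138.6000, payoff=9.9222, prob=0.018646
DUUDUU: M=135.8022, payoff=9.9222, prob=0.018646
UUUDUU: M=154.9916, payoff=29.1116, prob=0.062153
DDDUUU: M=121.4400, payoff=0.0000, prob=0.005594
UDDUUU: M=138.6000, payoff=9.9222, prob=0.018646
DUDUUU: M=135.8022, payoff=9.9222, prob=0.018646
UUDUUU: M=154.9916, payoff=29.1116, prob=0.062153
DDUUUU: M=135.8022, payoff=9.9222, prob=0.018646
UDUUUU: M=154.9916, payoff=29.1116, prob=0.062153
DUUUUU: M=154.9916, payoff=29.1116, prob=0.062153
UUUUUU: M=176.8926, payoff=0.0000, prob=0.207176
Price = Σ prob·payoff / R^6 = 11.821974 / 1.126162 = 10.4976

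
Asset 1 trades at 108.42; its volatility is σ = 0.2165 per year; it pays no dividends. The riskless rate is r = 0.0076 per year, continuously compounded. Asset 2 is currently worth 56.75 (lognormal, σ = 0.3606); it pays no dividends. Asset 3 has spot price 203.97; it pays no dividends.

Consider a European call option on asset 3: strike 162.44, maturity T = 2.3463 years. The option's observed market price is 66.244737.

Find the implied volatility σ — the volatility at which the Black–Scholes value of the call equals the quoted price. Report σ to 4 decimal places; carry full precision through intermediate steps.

At σ = 0.3686 the Black–Scholes value reproduces the quote:
σ√T = 0.3686·√2.3463 = 0.564608
d₁ = (ln(S/K) + (r+σ²/2)T) / (σ√T) = (ln(203.97/162.44) + (0.0076+0.3686²/2)·2.3463) / 0.564608 = (0.227664 + 0.177223) / 0.564608 = 0.717112
d₂ = d₁ − σ√T = 0.717112 − 0.564608 = 0.152504
e^{−rT} = 0.982326
N(d₁) = 0.763348,  N(d₂) = 0.560605
V = S·N(d₁) − K·e^{−rT}·N(d₂) = 155.699992 − 89.455255 = 66.244737 (the observed quote) — the price is monotone increasing in volatility, hence this σ is the only solution

sigma = 0.3686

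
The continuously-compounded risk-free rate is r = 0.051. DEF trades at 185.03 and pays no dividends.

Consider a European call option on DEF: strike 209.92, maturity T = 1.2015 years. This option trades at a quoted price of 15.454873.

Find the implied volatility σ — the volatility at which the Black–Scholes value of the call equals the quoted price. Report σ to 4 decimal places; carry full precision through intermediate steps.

At σ = 0.2530 the Black–Scholes value reproduces the quote:
σ√T = 0.253·√1.2015 = 0.277321
d₁ = (ln(S/K) + (r+σ²/2)T) / (σ√T) = (ln(185.03/209.92) + (0.051+0.253²/2)·1.2015) / 0.277321 = (-0.126209 + 0.099730) / 0.277321 = -0.095480
d₂ = d₁ − σ√T = -0.095480 − 0.277321 = -0.372801
e^{−rT} = 0.940563
N(d₁) = 0.461967,  N(d₂) = 0.354648
V = S·N(d₁) − K·e^{−rT}·N(d₂) = 85.477705 − 70.022832 = 15.454873 (matching the quote); vega is positive throughout, so no other σ reproduces this price

sigma = 0.2530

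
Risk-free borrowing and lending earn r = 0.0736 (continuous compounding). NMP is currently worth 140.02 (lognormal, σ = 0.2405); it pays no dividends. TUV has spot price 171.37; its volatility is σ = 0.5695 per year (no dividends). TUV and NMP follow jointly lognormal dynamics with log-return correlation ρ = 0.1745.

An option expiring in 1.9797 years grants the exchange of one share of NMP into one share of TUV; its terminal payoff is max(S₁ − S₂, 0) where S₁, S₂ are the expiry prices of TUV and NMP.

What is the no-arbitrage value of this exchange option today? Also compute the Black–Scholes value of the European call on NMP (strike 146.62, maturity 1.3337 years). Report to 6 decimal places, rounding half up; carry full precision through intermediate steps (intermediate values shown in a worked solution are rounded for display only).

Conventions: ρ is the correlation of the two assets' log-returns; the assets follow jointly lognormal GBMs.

exchange price = 66.271814
price(NMP call K=146.62) = 18.889323

σ_eff = √(σ₁² + σ₂² − 2ρσ₁σ₂) = √(0.5695² + 0.2405² − 2·0.1745·0.5695·0.2405) = 0.578247
d₁ = (ln(S₁/S₂) + (q₂ − q₁ + σ_eff²/2)T) / (σ_eff√T) = (ln(171.37/140.02) + (0.0 − 0.0 + 0.167185)·1.9797) / 0.813604 = 0.655129
d₂ = d₁ − σ_eff√T = 0.655129 − 0.813604 = -0.158475
N(d₁) = 0.743808,  N(d₂) = 0.437041
V = S₁·e^{−q₁T}·N(d₁) − S₂·e^{−q₂T}·N(d₂) = 127.466310 − 61.194495 = 66.271814
[vanilla: NMP call K=146.62]
σ√T = 0.2405·√1.3337 = 0.277744
d₁ = (ln(S/K) + (r+σ²/2)T) / (σ√T) = (ln(140.02/146.62) + (0.0736+0.2405²/2)·1.3337) / 0.277744 = (-0.046059 + 0.136731) / 0.277744 = 0.326460
d₂ = d₁ − σ√T = 0.326460 − 0.277744 = 0.048716
e^{−rT} = 0.906504
N(d₁) = 0.627962,  N(d₂) = 0.519427
price = S·N(d₁) − K·e^{−rT}·N(d₂) = 87.927207 − 69.037884 = 18.889323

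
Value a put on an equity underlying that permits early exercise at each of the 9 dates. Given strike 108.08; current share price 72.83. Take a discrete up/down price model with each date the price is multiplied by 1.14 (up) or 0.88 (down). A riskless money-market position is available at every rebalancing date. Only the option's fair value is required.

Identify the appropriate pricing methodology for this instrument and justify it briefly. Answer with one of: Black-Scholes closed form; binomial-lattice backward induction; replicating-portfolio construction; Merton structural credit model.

framework: binomial-lattice backward induction

Key observation: the defining feature is the embedded early-exercise option across 9 discrete dates on the spot-72.83 tree; pricing the strike-108.08 put means working backward with an exercise test at every node.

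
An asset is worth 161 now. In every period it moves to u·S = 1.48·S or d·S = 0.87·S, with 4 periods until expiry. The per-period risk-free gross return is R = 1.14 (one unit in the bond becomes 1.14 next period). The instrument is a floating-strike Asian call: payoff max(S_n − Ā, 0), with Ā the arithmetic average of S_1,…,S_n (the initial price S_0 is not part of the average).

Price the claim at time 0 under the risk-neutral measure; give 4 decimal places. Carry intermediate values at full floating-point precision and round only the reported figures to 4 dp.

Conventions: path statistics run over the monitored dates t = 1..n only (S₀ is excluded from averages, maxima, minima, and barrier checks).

price = 31.8890

Set p* = 0.4426 (from d < R < u); the path-dependent value is the discounted p*-expectation over all price paths.
Enumerate all 2^4 = 16 price paths (U = up ×1.48, D = down ×0.87); each path with k up-moves has probability p*^k·(1−p*)^(4−k).
DDDD: Ā=115.0466, payoff=0.0000, prob=0.096515
UDDD: Ā=195.7115, payoff=0.0000, prob=0.076645
DUDD: Ā=171.1590, payoff=0.0000, prob=0.076645
UUDD: Ā=291.1670, payoff=0.0000, prob=0.060865
DDUD: Ā=149.7983, payoff=7.1098, prob=0.076645
UDUD: Ā=254.8293, payoff=12.0949, prob=0.060865
DUUD: Ā=230.2768, payoff=36.6474, prob=0.060865
UUUD: Ā=391.7352, payoff=62.3426, prob=0.048334
DDDU: Ā=131.2145, payoff=25.6936, prob=0.076645
UDDU: Ā=223.2155, payoff=43.7087, prob=0.060865
DUDU: Ā=198.6630, payoff=68.2612, prob=0.060865
UUDU: Ā=337.9554, payoff=116.1224, prob=0.048334
DDUU: Ā=177.3023, payoff=89.6218, prob=0.060865
UDUU: Ā=301.6177, payoff=152.4601, prob=0.048334
DUUU: Ā=277.0652, payoff=177.0126, prob=0.048334
UUUU: Ā=471.3293, payoff=301.1249, prob=0.038383
Price = Σ prob·payoff / R^4 = 53.859268 / 1.688960 = 31.8890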